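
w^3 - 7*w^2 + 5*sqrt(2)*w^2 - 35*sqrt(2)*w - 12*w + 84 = (w - 7)*(w - sqrt(2))*(w + 6*sqrt(2))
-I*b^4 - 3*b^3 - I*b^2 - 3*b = b*(b - 3*I)*(b - I)*(-I*b + 1)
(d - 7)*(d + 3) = d^2 - 4*d - 21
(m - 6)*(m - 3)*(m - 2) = m^3 - 11*m^2 + 36*m - 36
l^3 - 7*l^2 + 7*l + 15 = (l - 5)*(l - 3)*(l + 1)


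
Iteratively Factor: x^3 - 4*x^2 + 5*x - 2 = (x - 1)*(x^2 - 3*x + 2) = (x - 2)*(x - 1)*(x - 1)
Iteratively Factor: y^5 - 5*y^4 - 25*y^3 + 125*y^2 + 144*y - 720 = (y + 3)*(y^4 - 8*y^3 - y^2 + 128*y - 240) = (y - 5)*(y + 3)*(y^3 - 3*y^2 - 16*y + 48) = (y - 5)*(y + 3)*(y + 4)*(y^2 - 7*y + 12) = (y - 5)*(y - 3)*(y + 3)*(y + 4)*(y - 4)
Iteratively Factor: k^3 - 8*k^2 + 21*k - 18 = (k - 2)*(k^2 - 6*k + 9) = (k - 3)*(k - 2)*(k - 3)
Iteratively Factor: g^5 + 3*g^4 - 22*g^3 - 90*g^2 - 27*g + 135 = (g + 3)*(g^4 - 22*g^2 - 24*g + 45) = (g + 3)^2*(g^3 - 3*g^2 - 13*g + 15) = (g - 5)*(g + 3)^2*(g^2 + 2*g - 3) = (g - 5)*(g - 1)*(g + 3)^2*(g + 3)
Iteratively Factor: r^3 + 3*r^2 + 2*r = (r)*(r^2 + 3*r + 2) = r*(r + 2)*(r + 1)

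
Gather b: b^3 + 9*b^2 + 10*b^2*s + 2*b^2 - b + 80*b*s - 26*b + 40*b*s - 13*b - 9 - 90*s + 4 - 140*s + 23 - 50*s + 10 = b^3 + b^2*(10*s + 11) + b*(120*s - 40) - 280*s + 28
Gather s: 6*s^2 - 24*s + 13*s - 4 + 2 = 6*s^2 - 11*s - 2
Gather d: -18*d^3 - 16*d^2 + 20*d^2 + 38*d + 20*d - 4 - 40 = -18*d^3 + 4*d^2 + 58*d - 44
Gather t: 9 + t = t + 9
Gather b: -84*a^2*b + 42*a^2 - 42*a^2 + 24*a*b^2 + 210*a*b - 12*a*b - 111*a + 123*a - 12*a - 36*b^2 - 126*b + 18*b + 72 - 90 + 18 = b^2*(24*a - 36) + b*(-84*a^2 + 198*a - 108)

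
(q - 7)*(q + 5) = q^2 - 2*q - 35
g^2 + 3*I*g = g*(g + 3*I)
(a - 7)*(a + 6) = a^2 - a - 42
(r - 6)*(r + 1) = r^2 - 5*r - 6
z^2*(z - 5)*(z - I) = z^4 - 5*z^3 - I*z^3 + 5*I*z^2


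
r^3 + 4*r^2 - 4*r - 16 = (r - 2)*(r + 2)*(r + 4)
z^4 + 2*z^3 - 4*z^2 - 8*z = z*(z - 2)*(z + 2)^2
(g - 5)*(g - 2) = g^2 - 7*g + 10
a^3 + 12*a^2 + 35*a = a*(a + 5)*(a + 7)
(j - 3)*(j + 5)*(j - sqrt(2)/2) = j^3 - sqrt(2)*j^2/2 + 2*j^2 - 15*j - sqrt(2)*j + 15*sqrt(2)/2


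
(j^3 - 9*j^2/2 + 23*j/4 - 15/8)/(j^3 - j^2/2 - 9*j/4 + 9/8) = (2*j - 5)/(2*j + 3)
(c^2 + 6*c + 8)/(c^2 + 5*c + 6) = (c + 4)/(c + 3)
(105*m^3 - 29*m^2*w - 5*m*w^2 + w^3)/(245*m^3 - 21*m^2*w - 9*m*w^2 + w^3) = (-3*m + w)/(-7*m + w)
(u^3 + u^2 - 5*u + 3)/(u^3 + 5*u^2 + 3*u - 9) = (u - 1)/(u + 3)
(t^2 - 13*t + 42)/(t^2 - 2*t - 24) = (t - 7)/(t + 4)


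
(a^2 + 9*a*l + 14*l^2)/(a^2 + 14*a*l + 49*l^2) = (a + 2*l)/(a + 7*l)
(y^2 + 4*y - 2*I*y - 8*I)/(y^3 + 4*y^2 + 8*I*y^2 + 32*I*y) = (y - 2*I)/(y*(y + 8*I))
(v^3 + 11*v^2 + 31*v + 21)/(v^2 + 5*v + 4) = (v^2 + 10*v + 21)/(v + 4)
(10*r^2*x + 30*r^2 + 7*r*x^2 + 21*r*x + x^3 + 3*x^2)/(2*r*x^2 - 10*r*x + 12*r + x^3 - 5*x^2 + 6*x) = (5*r*x + 15*r + x^2 + 3*x)/(x^2 - 5*x + 6)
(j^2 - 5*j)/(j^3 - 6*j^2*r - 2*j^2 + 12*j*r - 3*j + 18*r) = j*(j - 5)/(j^3 - 6*j^2*r - 2*j^2 + 12*j*r - 3*j + 18*r)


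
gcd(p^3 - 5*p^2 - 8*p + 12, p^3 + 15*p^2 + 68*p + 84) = p + 2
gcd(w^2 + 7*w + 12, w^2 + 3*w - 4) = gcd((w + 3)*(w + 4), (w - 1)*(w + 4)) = w + 4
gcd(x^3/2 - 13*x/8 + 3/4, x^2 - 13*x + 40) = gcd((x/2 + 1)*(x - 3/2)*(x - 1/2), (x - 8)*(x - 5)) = 1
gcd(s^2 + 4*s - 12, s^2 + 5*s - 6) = s + 6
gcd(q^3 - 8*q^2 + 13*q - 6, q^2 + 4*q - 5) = q - 1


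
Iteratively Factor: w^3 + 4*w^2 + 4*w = (w + 2)*(w^2 + 2*w) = (w + 2)^2*(w)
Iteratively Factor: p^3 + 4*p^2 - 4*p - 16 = (p - 2)*(p^2 + 6*p + 8) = (p - 2)*(p + 4)*(p + 2)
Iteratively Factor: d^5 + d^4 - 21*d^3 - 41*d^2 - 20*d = (d + 4)*(d^4 - 3*d^3 - 9*d^2 - 5*d) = (d + 1)*(d + 4)*(d^3 - 4*d^2 - 5*d) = (d - 5)*(d + 1)*(d + 4)*(d^2 + d) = (d - 5)*(d + 1)^2*(d + 4)*(d)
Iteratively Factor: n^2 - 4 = (n + 2)*(n - 2)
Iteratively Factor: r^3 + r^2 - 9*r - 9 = (r - 3)*(r^2 + 4*r + 3) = (r - 3)*(r + 1)*(r + 3)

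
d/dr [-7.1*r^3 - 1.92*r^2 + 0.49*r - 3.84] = -21.3*r^2 - 3.84*r + 0.49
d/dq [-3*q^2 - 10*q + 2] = -6*q - 10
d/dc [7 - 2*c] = -2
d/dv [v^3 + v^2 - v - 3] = 3*v^2 + 2*v - 1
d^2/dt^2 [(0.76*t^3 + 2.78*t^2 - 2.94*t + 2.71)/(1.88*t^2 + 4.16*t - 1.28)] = (-34.30368*t^3 + 73.327008*t^2 + 92.188416*t + 84.63872)/(6.644672*t^6 + 44.109312*t^5 + 84.031488*t^4 + 11.927552*t^3 - 57.212928*t^2 + 20.447232*t - 2.097152)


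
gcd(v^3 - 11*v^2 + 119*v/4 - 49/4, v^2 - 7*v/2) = v - 7/2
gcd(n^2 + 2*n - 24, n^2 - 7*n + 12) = n - 4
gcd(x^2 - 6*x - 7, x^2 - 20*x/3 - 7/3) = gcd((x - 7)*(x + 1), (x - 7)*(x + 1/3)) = x - 7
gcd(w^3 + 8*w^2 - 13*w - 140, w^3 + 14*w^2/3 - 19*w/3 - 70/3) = w + 5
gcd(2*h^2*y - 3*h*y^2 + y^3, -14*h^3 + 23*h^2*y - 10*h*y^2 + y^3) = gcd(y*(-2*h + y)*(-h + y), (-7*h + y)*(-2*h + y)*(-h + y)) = 2*h^2 - 3*h*y + y^2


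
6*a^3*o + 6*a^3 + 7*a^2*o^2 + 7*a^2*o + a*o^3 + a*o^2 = (a + o)*(6*a + o)*(a*o + a)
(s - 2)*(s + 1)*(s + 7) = s^3 + 6*s^2 - 9*s - 14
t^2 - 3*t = t*(t - 3)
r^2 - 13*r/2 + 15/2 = (r - 5)*(r - 3/2)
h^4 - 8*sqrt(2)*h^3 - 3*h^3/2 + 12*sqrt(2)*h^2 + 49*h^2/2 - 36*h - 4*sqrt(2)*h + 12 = (h - 1)*(h - 1/2)*(h - 6*sqrt(2))*(h - 2*sqrt(2))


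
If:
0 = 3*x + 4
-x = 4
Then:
No Solution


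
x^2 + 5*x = x*(x + 5)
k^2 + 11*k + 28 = (k + 4)*(k + 7)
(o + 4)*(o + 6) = o^2 + 10*o + 24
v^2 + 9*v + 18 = (v + 3)*(v + 6)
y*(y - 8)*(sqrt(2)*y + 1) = sqrt(2)*y^3 - 8*sqrt(2)*y^2 + y^2 - 8*y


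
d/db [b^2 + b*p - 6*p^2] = 2*b + p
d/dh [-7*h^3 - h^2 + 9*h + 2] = -21*h^2 - 2*h + 9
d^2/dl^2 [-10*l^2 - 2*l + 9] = -20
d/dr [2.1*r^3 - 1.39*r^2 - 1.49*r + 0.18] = 6.3*r^2 - 2.78*r - 1.49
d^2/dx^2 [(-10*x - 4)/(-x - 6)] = -112/(x + 6)^3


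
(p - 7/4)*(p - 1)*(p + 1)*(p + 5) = p^4 + 13*p^3/4 - 39*p^2/4 - 13*p/4 + 35/4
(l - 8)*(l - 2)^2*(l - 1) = l^4 - 13*l^3 + 48*l^2 - 68*l + 32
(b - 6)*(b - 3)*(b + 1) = b^3 - 8*b^2 + 9*b + 18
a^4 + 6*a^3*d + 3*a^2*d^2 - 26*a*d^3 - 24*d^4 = (a - 2*d)*(a + d)*(a + 3*d)*(a + 4*d)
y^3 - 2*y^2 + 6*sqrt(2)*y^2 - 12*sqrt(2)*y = y*(y - 2)*(y + 6*sqrt(2))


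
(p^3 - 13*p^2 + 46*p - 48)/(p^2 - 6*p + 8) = (p^2 - 11*p + 24)/(p - 4)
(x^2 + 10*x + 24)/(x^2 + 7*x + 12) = (x + 6)/(x + 3)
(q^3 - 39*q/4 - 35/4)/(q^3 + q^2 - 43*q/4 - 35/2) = (q + 1)/(q + 2)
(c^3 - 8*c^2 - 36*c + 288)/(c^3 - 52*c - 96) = (c - 6)/(c + 2)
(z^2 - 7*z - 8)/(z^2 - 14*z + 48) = (z + 1)/(z - 6)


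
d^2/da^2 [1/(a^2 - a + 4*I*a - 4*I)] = 2*(-a^2 + a - 4*I*a + (2*a - 1 + 4*I)^2 + 4*I)/(a^2 - a + 4*I*a - 4*I)^3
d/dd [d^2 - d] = 2*d - 1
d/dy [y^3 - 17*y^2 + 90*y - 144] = 3*y^2 - 34*y + 90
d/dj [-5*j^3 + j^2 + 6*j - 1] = -15*j^2 + 2*j + 6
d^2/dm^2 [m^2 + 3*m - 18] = 2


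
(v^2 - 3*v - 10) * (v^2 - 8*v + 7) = v^4 - 11*v^3 + 21*v^2 + 59*v - 70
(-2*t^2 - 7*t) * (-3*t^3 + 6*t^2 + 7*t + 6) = 6*t^5 + 9*t^4 - 56*t^3 - 61*t^2 - 42*t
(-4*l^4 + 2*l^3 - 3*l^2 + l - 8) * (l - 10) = -4*l^5 + 42*l^4 - 23*l^3 + 31*l^2 - 18*l + 80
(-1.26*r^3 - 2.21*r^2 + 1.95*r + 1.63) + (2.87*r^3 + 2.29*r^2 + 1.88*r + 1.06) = 1.61*r^3 + 0.0800000000000001*r^2 + 3.83*r + 2.69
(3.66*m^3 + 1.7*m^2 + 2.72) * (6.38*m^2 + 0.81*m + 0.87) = 23.3508*m^5 + 13.8106*m^4 + 4.5612*m^3 + 18.8326*m^2 + 2.2032*m + 2.3664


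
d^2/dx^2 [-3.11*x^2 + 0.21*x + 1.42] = -6.22000000000000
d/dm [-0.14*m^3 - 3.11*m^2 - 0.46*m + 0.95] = -0.42*m^2 - 6.22*m - 0.46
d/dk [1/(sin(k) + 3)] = -cos(k)/(sin(k) + 3)^2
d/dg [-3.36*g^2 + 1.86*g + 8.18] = 1.86 - 6.72*g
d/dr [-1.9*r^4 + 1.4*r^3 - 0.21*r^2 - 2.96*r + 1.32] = -7.6*r^3 + 4.2*r^2 - 0.42*r - 2.96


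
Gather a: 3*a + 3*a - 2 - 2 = 6*a - 4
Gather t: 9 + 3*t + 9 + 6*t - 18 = 9*t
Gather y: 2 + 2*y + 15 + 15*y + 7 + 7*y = 24*y + 24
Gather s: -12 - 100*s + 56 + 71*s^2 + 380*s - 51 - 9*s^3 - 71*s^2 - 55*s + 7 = -9*s^3 + 225*s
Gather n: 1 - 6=-5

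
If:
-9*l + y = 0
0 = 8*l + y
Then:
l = 0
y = 0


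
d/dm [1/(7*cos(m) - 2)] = 7*sin(m)/(7*cos(m) - 2)^2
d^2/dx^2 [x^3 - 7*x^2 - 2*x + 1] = 6*x - 14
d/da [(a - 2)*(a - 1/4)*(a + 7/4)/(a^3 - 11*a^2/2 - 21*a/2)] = (-160*a^4 - 452*a^3 - 521*a^2 + 308*a + 294)/(8*a^2*(4*a^4 - 44*a^3 + 37*a^2 + 462*a + 441))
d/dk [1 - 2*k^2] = -4*k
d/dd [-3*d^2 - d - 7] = -6*d - 1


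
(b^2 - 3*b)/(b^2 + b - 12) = b/(b + 4)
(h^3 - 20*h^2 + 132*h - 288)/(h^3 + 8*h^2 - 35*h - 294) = (h^2 - 14*h + 48)/(h^2 + 14*h + 49)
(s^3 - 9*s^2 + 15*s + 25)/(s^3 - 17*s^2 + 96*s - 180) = (s^2 - 4*s - 5)/(s^2 - 12*s + 36)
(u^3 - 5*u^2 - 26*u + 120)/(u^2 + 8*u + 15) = (u^2 - 10*u + 24)/(u + 3)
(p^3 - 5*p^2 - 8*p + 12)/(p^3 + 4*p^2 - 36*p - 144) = (p^2 + p - 2)/(p^2 + 10*p + 24)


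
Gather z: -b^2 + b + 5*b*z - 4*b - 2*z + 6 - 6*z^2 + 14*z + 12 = -b^2 - 3*b - 6*z^2 + z*(5*b + 12) + 18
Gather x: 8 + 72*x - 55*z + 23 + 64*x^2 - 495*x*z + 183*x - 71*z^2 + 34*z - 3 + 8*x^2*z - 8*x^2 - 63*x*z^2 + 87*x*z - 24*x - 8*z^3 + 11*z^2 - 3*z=x^2*(8*z + 56) + x*(-63*z^2 - 408*z + 231) - 8*z^3 - 60*z^2 - 24*z + 28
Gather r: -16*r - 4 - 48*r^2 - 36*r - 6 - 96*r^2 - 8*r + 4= -144*r^2 - 60*r - 6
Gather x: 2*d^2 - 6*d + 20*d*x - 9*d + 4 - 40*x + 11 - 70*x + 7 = 2*d^2 - 15*d + x*(20*d - 110) + 22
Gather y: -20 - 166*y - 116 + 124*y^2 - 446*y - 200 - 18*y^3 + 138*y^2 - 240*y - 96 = -18*y^3 + 262*y^2 - 852*y - 432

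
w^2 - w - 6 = (w - 3)*(w + 2)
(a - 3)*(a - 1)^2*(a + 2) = a^4 - 3*a^3 - 3*a^2 + 11*a - 6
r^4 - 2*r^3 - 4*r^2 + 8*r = r*(r - 2)^2*(r + 2)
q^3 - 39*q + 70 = (q - 5)*(q - 2)*(q + 7)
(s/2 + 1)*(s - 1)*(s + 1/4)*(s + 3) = s^4/2 + 17*s^3/8 + s^2 - 23*s/8 - 3/4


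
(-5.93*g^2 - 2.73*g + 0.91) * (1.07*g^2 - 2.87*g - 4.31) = -6.3451*g^4 + 14.098*g^3 + 34.3671*g^2 + 9.1546*g - 3.9221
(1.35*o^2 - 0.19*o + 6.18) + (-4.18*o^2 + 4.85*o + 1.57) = -2.83*o^2 + 4.66*o + 7.75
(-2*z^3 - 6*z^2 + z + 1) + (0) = -2*z^3 - 6*z^2 + z + 1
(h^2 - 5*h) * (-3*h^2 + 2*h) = -3*h^4 + 17*h^3 - 10*h^2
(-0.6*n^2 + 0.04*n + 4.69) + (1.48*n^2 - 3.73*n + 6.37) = 0.88*n^2 - 3.69*n + 11.06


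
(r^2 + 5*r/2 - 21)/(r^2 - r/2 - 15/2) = (-2*r^2 - 5*r + 42)/(-2*r^2 + r + 15)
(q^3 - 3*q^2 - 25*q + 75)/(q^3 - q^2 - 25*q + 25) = (q - 3)/(q - 1)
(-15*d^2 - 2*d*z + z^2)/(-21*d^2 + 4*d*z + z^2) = (-15*d^2 - 2*d*z + z^2)/(-21*d^2 + 4*d*z + z^2)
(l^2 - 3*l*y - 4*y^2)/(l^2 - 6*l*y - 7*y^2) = (-l + 4*y)/(-l + 7*y)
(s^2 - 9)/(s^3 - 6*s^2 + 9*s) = (s + 3)/(s*(s - 3))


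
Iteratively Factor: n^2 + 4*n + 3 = (n + 3)*(n + 1)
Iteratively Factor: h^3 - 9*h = (h - 3)*(h^2 + 3*h) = (h - 3)*(h + 3)*(h)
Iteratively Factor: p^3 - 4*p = (p + 2)*(p^2 - 2*p) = (p - 2)*(p + 2)*(p)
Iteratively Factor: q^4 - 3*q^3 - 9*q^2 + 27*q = (q)*(q^3 - 3*q^2 - 9*q + 27) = q*(q - 3)*(q^2 - 9) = q*(q - 3)^2*(q + 3)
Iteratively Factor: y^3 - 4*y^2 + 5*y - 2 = (y - 1)*(y^2 - 3*y + 2) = (y - 1)^2*(y - 2)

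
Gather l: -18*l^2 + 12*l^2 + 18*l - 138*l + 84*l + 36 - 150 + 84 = -6*l^2 - 36*l - 30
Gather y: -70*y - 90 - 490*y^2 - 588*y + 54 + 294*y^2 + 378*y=-196*y^2 - 280*y - 36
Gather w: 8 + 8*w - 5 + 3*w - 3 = 11*w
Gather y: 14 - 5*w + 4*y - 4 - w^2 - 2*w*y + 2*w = -w^2 - 3*w + y*(4 - 2*w) + 10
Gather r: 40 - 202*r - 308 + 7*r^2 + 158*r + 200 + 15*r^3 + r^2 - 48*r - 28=15*r^3 + 8*r^2 - 92*r - 96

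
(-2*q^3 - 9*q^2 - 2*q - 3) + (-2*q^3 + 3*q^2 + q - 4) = -4*q^3 - 6*q^2 - q - 7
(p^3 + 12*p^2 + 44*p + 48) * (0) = 0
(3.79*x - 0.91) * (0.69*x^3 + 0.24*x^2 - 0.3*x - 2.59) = 2.6151*x^4 + 0.2817*x^3 - 1.3554*x^2 - 9.5431*x + 2.3569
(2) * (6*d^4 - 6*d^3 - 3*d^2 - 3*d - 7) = 12*d^4 - 12*d^3 - 6*d^2 - 6*d - 14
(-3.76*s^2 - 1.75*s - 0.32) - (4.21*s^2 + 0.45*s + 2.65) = -7.97*s^2 - 2.2*s - 2.97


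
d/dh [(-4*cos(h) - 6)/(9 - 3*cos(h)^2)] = 4*(cos(h)^2 + 3*cos(h) + 3)*sin(h)/(3*(cos(h)^2 - 3)^2)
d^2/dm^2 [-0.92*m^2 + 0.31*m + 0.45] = -1.84000000000000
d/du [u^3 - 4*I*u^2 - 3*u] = 3*u^2 - 8*I*u - 3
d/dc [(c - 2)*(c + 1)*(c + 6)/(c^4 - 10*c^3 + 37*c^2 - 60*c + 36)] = (-c^3 - 17*c^2 + 8*c + 84)/(c^5 - 13*c^4 + 67*c^3 - 171*c^2 + 216*c - 108)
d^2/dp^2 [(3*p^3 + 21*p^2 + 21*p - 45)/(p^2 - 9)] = 96/(p^3 - 9*p^2 + 27*p - 27)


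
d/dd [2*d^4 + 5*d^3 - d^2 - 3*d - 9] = 8*d^3 + 15*d^2 - 2*d - 3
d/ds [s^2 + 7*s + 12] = 2*s + 7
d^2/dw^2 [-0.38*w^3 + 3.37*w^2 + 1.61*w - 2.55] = 6.74 - 2.28*w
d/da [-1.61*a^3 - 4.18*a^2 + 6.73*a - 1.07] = -4.83*a^2 - 8.36*a + 6.73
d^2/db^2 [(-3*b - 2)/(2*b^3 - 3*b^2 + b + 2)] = 2*(-(3*b + 2)*(6*b^2 - 6*b + 1)^2 + 3*(6*b^2 - 6*b + (2*b - 1)*(3*b + 2) + 1)*(2*b^3 - 3*b^2 + b + 2))/(2*b^3 - 3*b^2 + b + 2)^3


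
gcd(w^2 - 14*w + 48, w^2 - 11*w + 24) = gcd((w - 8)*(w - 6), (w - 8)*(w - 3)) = w - 8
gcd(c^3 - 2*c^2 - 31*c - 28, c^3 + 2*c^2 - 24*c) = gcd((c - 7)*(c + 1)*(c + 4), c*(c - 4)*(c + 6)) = 1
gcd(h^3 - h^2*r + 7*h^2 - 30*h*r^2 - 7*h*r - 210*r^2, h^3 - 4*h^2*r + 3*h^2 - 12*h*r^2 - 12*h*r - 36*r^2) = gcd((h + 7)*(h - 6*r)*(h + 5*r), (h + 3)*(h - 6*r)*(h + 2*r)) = -h + 6*r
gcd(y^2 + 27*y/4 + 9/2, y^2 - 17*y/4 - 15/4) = y + 3/4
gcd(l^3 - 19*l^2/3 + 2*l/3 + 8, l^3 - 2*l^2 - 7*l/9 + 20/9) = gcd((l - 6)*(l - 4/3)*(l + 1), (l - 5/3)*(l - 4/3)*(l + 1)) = l^2 - l/3 - 4/3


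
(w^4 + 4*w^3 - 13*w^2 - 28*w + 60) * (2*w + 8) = 2*w^5 + 16*w^4 + 6*w^3 - 160*w^2 - 104*w + 480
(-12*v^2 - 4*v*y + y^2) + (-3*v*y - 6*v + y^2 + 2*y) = -12*v^2 - 7*v*y - 6*v + 2*y^2 + 2*y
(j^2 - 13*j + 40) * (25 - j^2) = -j^4 + 13*j^3 - 15*j^2 - 325*j + 1000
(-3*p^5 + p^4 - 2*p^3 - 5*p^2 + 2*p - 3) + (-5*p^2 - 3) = -3*p^5 + p^4 - 2*p^3 - 10*p^2 + 2*p - 6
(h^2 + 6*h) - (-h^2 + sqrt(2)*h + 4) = 2*h^2 - sqrt(2)*h + 6*h - 4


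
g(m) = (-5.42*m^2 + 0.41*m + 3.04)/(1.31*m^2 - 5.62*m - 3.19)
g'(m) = (0.41 - 10.84*m)/(1.31*m^2 - 5.62*m - 3.19) + (5.62 - 2.62*m)*(-5.42*m^2 + 0.41*m + 3.04)/(1.31*m^2 - 5.62*m - 3.19)^2 = (29.9233*m^2 + 26.6148*m + 15.7769)/(1.7161*m^4 - 14.7244*m^3 + 23.2266*m^2 + 35.8556*m + 10.1761)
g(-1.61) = -1.26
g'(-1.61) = 0.59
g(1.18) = 0.50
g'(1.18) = 1.39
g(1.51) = 1.00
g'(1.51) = 1.64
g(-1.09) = -0.86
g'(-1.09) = 1.11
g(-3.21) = -1.91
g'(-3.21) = 0.30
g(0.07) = -0.85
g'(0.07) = 1.39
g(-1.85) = -1.39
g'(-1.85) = 0.50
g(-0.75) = -0.18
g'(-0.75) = 4.07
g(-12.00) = -3.09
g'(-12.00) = 0.06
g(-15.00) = -3.25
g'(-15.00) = 0.04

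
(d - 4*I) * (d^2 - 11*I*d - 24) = d^3 - 15*I*d^2 - 68*d + 96*I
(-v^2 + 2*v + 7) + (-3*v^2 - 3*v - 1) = -4*v^2 - v + 6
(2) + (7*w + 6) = 7*w + 8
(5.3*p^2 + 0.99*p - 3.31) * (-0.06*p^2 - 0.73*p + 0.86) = -0.318*p^4 - 3.9284*p^3 + 4.0339*p^2 + 3.2677*p - 2.8466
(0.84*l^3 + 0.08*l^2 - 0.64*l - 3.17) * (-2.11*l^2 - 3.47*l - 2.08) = -1.7724*l^5 - 3.0836*l^4 - 0.6744*l^3 + 8.7431*l^2 + 12.3311*l + 6.5936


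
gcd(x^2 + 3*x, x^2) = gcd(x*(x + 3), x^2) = x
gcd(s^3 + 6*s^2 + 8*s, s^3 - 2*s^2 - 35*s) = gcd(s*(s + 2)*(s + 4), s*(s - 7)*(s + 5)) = s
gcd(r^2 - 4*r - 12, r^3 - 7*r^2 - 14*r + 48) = 1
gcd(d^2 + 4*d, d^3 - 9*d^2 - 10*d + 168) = d + 4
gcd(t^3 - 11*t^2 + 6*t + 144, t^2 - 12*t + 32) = t - 8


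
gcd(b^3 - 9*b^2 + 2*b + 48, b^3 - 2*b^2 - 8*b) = b + 2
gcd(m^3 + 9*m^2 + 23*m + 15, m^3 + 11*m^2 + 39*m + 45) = m^2 + 8*m + 15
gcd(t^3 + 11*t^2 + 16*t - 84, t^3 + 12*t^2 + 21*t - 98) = t^2 + 5*t - 14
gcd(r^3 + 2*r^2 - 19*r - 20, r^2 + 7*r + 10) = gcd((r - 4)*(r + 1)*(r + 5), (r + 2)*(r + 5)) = r + 5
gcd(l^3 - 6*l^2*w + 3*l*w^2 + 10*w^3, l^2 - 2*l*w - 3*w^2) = l + w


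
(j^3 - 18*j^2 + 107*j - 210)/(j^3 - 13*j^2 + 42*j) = (j - 5)/j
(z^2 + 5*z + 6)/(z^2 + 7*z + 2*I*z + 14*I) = (z^2 + 5*z + 6)/(z^2 + z*(7 + 2*I) + 14*I)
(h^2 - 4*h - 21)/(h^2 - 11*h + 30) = (h^2 - 4*h - 21)/(h^2 - 11*h + 30)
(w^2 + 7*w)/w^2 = (w + 7)/w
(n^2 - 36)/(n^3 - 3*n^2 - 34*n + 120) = (n - 6)/(n^2 - 9*n + 20)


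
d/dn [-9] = 0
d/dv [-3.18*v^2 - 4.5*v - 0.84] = -6.36*v - 4.5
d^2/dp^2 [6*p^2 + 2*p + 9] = 12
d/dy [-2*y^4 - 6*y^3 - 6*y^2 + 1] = 2*y*(-4*y^2 - 9*y - 6)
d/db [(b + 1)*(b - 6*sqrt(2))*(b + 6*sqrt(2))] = 3*b^2 + 2*b - 72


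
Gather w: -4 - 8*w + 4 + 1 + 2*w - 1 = -6*w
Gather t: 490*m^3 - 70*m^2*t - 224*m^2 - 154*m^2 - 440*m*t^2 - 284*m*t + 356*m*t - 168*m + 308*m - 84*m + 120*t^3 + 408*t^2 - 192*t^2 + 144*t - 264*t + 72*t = 490*m^3 - 378*m^2 + 56*m + 120*t^3 + t^2*(216 - 440*m) + t*(-70*m^2 + 72*m - 48)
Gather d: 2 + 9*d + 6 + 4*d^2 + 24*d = 4*d^2 + 33*d + 8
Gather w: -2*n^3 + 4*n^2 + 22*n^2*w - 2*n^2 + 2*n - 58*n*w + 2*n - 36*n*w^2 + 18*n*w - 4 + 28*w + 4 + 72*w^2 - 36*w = -2*n^3 + 2*n^2 + 4*n + w^2*(72 - 36*n) + w*(22*n^2 - 40*n - 8)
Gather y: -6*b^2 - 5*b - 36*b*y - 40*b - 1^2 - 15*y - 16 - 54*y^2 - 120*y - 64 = -6*b^2 - 45*b - 54*y^2 + y*(-36*b - 135) - 81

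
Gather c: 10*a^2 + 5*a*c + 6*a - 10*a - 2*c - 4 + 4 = 10*a^2 - 4*a + c*(5*a - 2)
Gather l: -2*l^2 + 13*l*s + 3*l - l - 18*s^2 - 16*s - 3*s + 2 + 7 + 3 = -2*l^2 + l*(13*s + 2) - 18*s^2 - 19*s + 12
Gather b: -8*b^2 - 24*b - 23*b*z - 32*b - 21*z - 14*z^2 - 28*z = -8*b^2 + b*(-23*z - 56) - 14*z^2 - 49*z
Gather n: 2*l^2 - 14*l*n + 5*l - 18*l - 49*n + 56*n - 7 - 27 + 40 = 2*l^2 - 13*l + n*(7 - 14*l) + 6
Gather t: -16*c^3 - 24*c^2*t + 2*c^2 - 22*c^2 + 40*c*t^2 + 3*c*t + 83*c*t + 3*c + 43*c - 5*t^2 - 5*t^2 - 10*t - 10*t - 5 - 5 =-16*c^3 - 20*c^2 + 46*c + t^2*(40*c - 10) + t*(-24*c^2 + 86*c - 20) - 10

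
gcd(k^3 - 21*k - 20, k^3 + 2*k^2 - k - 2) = k + 1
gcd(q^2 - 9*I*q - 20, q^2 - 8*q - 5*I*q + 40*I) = q - 5*I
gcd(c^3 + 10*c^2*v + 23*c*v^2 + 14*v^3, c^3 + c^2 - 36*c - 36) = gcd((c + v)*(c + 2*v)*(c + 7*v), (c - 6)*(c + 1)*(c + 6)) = 1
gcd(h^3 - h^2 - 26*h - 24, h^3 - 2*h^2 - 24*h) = h^2 - 2*h - 24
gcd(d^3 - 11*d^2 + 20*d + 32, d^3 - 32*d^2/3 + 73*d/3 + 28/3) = d - 4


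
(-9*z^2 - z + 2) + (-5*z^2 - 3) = -14*z^2 - z - 1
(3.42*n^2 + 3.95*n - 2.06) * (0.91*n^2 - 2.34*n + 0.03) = 3.1122*n^4 - 4.4083*n^3 - 11.015*n^2 + 4.9389*n - 0.0618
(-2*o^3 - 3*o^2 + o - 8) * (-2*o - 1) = 4*o^4 + 8*o^3 + o^2 + 15*o + 8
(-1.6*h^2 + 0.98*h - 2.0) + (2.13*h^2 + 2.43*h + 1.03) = 0.53*h^2 + 3.41*h - 0.97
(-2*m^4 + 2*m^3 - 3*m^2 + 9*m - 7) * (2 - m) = 2*m^5 - 6*m^4 + 7*m^3 - 15*m^2 + 25*m - 14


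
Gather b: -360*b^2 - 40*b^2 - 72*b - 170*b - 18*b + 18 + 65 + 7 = -400*b^2 - 260*b + 90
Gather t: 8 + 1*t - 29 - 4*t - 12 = -3*t - 33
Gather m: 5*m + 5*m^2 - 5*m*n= 5*m^2 + m*(5 - 5*n)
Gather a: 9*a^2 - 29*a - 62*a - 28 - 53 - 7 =9*a^2 - 91*a - 88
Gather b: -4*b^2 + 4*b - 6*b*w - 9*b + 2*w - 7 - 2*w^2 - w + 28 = -4*b^2 + b*(-6*w - 5) - 2*w^2 + w + 21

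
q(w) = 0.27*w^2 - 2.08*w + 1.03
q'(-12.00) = -8.56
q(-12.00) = 64.87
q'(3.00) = -0.46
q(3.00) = -2.78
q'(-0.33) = -2.26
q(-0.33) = 1.75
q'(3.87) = 0.01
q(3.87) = -2.98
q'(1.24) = -1.41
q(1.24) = -1.13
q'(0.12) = -2.02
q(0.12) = 0.78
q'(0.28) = -1.93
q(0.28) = 0.47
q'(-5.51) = -5.06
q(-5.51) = 20.69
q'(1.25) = -1.40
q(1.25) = -1.15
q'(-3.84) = -4.15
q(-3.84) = 13.00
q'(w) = 0.54*w - 2.08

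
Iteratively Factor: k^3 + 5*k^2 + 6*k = (k + 3)*(k^2 + 2*k) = k*(k + 3)*(k + 2)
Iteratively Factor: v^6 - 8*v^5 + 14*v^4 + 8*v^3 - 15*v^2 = (v - 5)*(v^5 - 3*v^4 - v^3 + 3*v^2) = v*(v - 5)*(v^4 - 3*v^3 - v^2 + 3*v) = v*(v - 5)*(v - 1)*(v^3 - 2*v^2 - 3*v) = v^2*(v - 5)*(v - 1)*(v^2 - 2*v - 3) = v^2*(v - 5)*(v - 1)*(v + 1)*(v - 3)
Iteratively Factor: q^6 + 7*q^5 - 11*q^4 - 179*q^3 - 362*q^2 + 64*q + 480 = (q + 4)*(q^5 + 3*q^4 - 23*q^3 - 87*q^2 - 14*q + 120) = (q - 5)*(q + 4)*(q^4 + 8*q^3 + 17*q^2 - 2*q - 24) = (q - 5)*(q + 4)^2*(q^3 + 4*q^2 + q - 6) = (q - 5)*(q + 2)*(q + 4)^2*(q^2 + 2*q - 3) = (q - 5)*(q - 1)*(q + 2)*(q + 4)^2*(q + 3)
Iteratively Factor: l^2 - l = (l)*(l - 1)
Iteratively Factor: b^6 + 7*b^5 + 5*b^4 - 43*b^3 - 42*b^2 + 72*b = (b + 3)*(b^5 + 4*b^4 - 7*b^3 - 22*b^2 + 24*b) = (b - 1)*(b + 3)*(b^4 + 5*b^3 - 2*b^2 - 24*b) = (b - 2)*(b - 1)*(b + 3)*(b^3 + 7*b^2 + 12*b) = b*(b - 2)*(b - 1)*(b + 3)*(b^2 + 7*b + 12) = b*(b - 2)*(b - 1)*(b + 3)^2*(b + 4)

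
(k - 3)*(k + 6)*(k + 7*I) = k^3 + 3*k^2 + 7*I*k^2 - 18*k + 21*I*k - 126*I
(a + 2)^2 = a^2 + 4*a + 4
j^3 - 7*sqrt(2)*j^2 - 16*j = j*(j - 8*sqrt(2))*(j + sqrt(2))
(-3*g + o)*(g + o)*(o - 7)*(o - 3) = -3*g^2*o^2 + 30*g^2*o - 63*g^2 - 2*g*o^3 + 20*g*o^2 - 42*g*o + o^4 - 10*o^3 + 21*o^2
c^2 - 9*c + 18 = (c - 6)*(c - 3)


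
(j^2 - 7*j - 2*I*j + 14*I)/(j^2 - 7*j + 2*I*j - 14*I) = (j - 2*I)/(j + 2*I)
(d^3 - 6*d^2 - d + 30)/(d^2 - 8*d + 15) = d + 2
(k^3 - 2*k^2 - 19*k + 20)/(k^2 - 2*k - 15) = (k^2 + 3*k - 4)/(k + 3)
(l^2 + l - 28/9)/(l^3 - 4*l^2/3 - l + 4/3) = (l + 7/3)/(l^2 - 1)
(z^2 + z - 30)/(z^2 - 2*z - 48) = (z - 5)/(z - 8)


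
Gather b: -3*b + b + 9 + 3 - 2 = 10 - 2*b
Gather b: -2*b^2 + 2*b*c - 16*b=-2*b^2 + b*(2*c - 16)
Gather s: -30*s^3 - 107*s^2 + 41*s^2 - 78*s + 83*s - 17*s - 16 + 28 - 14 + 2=-30*s^3 - 66*s^2 - 12*s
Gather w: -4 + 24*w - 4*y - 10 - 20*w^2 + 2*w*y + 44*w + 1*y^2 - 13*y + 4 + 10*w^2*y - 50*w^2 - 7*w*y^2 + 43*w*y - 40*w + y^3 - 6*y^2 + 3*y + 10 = w^2*(10*y - 70) + w*(-7*y^2 + 45*y + 28) + y^3 - 5*y^2 - 14*y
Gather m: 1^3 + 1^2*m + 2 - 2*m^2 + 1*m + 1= -2*m^2 + 2*m + 4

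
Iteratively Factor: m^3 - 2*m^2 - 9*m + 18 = (m - 3)*(m^2 + m - 6) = (m - 3)*(m + 3)*(m - 2)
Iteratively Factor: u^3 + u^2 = (u)*(u^2 + u) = u*(u + 1)*(u)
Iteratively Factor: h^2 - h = (h - 1)*(h)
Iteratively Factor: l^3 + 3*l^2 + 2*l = (l)*(l^2 + 3*l + 2) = l*(l + 1)*(l + 2)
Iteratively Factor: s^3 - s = (s)*(s^2 - 1) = s*(s - 1)*(s + 1)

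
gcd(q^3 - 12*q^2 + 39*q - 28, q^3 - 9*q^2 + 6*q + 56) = q^2 - 11*q + 28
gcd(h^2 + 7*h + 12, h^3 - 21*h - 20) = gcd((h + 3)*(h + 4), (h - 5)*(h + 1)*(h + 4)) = h + 4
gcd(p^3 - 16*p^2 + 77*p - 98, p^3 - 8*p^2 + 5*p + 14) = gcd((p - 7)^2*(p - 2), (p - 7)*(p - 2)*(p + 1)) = p^2 - 9*p + 14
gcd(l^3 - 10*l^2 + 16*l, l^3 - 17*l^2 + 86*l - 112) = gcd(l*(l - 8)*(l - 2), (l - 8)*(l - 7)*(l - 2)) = l^2 - 10*l + 16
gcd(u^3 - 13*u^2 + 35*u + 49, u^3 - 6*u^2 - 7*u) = u^2 - 6*u - 7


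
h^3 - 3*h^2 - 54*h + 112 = (h - 8)*(h - 2)*(h + 7)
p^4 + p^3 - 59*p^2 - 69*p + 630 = (p - 7)*(p - 3)*(p + 5)*(p + 6)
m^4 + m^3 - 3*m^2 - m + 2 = (m - 1)^2*(m + 1)*(m + 2)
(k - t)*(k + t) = k^2 - t^2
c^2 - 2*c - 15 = (c - 5)*(c + 3)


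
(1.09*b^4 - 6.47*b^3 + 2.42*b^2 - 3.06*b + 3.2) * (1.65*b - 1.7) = 1.7985*b^5 - 12.5285*b^4 + 14.992*b^3 - 9.163*b^2 + 10.482*b - 5.44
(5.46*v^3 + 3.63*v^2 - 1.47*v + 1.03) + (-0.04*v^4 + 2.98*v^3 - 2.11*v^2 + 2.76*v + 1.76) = -0.04*v^4 + 8.44*v^3 + 1.52*v^2 + 1.29*v + 2.79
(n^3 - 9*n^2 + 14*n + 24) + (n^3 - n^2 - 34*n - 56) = 2*n^3 - 10*n^2 - 20*n - 32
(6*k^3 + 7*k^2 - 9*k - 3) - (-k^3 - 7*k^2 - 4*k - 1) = 7*k^3 + 14*k^2 - 5*k - 2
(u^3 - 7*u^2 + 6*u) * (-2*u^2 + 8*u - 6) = -2*u^5 + 22*u^4 - 74*u^3 + 90*u^2 - 36*u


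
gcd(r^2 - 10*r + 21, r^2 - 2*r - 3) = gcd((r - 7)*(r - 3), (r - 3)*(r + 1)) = r - 3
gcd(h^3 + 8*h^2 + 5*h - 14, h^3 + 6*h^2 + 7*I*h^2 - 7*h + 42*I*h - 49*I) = h^2 + 6*h - 7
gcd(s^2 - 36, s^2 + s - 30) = s + 6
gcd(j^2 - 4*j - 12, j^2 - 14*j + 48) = j - 6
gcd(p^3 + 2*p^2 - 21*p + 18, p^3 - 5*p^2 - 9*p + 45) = p - 3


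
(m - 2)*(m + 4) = m^2 + 2*m - 8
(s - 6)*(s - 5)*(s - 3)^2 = s^4 - 17*s^3 + 105*s^2 - 279*s + 270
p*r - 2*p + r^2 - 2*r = (p + r)*(r - 2)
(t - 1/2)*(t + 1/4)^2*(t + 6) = t^4 + 6*t^3 - 3*t^2/16 - 37*t/32 - 3/16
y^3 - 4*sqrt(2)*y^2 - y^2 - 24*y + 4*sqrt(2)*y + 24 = (y - 1)*(y - 6*sqrt(2))*(y + 2*sqrt(2))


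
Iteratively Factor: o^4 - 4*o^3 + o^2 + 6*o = (o + 1)*(o^3 - 5*o^2 + 6*o) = (o - 3)*(o + 1)*(o^2 - 2*o) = (o - 3)*(o - 2)*(o + 1)*(o)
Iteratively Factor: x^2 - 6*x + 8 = (x - 2)*(x - 4)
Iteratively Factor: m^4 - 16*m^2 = (m + 4)*(m^3 - 4*m^2) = m*(m + 4)*(m^2 - 4*m) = m^2*(m + 4)*(m - 4)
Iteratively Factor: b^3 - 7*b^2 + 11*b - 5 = (b - 5)*(b^2 - 2*b + 1) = (b - 5)*(b - 1)*(b - 1)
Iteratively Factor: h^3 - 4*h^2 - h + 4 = (h + 1)*(h^2 - 5*h + 4) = (h - 4)*(h + 1)*(h - 1)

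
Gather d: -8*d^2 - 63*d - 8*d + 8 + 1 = -8*d^2 - 71*d + 9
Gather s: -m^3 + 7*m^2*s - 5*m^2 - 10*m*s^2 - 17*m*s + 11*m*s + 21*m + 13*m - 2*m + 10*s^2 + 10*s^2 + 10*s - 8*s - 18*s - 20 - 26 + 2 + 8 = -m^3 - 5*m^2 + 32*m + s^2*(20 - 10*m) + s*(7*m^2 - 6*m - 16) - 36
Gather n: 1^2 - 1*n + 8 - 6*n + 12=21 - 7*n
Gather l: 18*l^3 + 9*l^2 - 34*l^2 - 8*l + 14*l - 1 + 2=18*l^3 - 25*l^2 + 6*l + 1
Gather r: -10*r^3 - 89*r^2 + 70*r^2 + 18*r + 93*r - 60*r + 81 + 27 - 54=-10*r^3 - 19*r^2 + 51*r + 54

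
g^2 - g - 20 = (g - 5)*(g + 4)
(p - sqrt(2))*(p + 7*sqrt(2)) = p^2 + 6*sqrt(2)*p - 14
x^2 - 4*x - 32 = (x - 8)*(x + 4)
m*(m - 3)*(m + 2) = m^3 - m^2 - 6*m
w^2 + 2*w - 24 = (w - 4)*(w + 6)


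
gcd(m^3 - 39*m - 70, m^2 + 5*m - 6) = 1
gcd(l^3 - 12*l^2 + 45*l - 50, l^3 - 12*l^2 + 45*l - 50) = l^3 - 12*l^2 + 45*l - 50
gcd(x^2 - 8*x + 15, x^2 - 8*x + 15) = x^2 - 8*x + 15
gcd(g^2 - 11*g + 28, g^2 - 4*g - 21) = g - 7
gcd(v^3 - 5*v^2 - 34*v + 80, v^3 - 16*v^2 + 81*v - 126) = 1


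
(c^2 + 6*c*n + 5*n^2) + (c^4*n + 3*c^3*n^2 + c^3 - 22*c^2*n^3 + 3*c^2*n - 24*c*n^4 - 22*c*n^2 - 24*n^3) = c^4*n + 3*c^3*n^2 + c^3 - 22*c^2*n^3 + 3*c^2*n + c^2 - 24*c*n^4 - 22*c*n^2 + 6*c*n - 24*n^3 + 5*n^2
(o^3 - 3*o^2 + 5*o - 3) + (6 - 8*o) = o^3 - 3*o^2 - 3*o + 3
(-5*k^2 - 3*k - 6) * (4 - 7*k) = 35*k^3 + k^2 + 30*k - 24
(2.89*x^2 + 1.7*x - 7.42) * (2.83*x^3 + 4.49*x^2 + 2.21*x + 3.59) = 8.1787*x^5 + 17.7871*x^4 - 6.9787*x^3 - 19.1837*x^2 - 10.2952*x - 26.6378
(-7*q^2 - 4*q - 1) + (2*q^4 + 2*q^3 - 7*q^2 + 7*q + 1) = 2*q^4 + 2*q^3 - 14*q^2 + 3*q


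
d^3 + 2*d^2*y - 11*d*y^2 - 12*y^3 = (d - 3*y)*(d + y)*(d + 4*y)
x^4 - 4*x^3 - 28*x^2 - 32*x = x*(x - 8)*(x + 2)^2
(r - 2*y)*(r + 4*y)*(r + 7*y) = r^3 + 9*r^2*y + 6*r*y^2 - 56*y^3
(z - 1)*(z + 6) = z^2 + 5*z - 6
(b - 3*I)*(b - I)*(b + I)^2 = b^4 - 2*I*b^3 + 4*b^2 - 2*I*b + 3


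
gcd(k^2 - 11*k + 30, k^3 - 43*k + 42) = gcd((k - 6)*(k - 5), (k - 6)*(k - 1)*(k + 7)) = k - 6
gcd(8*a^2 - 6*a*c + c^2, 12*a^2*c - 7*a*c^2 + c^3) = 4*a - c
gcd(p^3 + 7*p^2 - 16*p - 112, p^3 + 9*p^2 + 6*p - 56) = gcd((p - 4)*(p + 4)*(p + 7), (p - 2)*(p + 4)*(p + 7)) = p^2 + 11*p + 28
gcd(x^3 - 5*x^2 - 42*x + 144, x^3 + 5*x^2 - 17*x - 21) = x - 3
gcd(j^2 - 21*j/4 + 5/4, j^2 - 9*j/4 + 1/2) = j - 1/4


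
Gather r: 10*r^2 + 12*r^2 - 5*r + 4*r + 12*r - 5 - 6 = 22*r^2 + 11*r - 11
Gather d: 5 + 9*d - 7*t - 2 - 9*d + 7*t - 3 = 0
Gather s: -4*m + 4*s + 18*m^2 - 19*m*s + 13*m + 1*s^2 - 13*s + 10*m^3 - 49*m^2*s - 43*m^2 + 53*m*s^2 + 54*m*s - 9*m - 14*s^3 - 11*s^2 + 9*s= 10*m^3 - 25*m^2 - 14*s^3 + s^2*(53*m - 10) + s*(-49*m^2 + 35*m)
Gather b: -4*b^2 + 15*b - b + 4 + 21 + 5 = -4*b^2 + 14*b + 30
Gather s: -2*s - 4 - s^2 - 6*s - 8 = -s^2 - 8*s - 12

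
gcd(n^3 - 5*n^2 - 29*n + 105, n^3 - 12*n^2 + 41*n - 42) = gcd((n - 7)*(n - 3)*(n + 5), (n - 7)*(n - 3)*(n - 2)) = n^2 - 10*n + 21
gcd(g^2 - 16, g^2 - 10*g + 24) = g - 4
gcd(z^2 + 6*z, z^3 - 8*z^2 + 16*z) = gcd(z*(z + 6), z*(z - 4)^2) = z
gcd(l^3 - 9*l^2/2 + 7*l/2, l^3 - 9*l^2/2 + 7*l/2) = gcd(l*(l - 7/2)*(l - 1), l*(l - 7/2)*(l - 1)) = l^3 - 9*l^2/2 + 7*l/2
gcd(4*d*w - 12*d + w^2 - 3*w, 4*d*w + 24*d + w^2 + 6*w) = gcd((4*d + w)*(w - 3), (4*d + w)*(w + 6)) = 4*d + w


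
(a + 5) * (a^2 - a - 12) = a^3 + 4*a^2 - 17*a - 60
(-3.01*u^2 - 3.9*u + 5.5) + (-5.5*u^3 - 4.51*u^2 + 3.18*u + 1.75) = -5.5*u^3 - 7.52*u^2 - 0.72*u + 7.25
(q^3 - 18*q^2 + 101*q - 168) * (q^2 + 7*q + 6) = q^5 - 11*q^4 - 19*q^3 + 431*q^2 - 570*q - 1008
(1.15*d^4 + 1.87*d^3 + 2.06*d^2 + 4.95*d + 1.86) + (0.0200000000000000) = 1.15*d^4 + 1.87*d^3 + 2.06*d^2 + 4.95*d + 1.88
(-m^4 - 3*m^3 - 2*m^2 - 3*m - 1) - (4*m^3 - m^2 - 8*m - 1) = -m^4 - 7*m^3 - m^2 + 5*m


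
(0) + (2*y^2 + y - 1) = 2*y^2 + y - 1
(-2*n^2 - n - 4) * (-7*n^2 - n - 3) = 14*n^4 + 9*n^3 + 35*n^2 + 7*n + 12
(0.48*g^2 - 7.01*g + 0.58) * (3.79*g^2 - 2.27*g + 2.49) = 1.8192*g^4 - 27.6575*g^3 + 19.3061*g^2 - 18.7715*g + 1.4442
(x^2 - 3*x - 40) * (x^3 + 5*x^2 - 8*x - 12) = x^5 + 2*x^4 - 63*x^3 - 188*x^2 + 356*x + 480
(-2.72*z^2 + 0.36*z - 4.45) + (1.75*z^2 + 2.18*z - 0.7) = -0.97*z^2 + 2.54*z - 5.15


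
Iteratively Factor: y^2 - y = (y - 1)*(y)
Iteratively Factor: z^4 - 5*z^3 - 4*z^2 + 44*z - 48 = (z - 2)*(z^3 - 3*z^2 - 10*z + 24) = (z - 4)*(z - 2)*(z^2 + z - 6) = (z - 4)*(z - 2)^2*(z + 3)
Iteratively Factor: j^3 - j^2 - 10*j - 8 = (j + 1)*(j^2 - 2*j - 8) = (j - 4)*(j + 1)*(j + 2)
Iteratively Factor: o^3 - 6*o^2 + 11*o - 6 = (o - 1)*(o^2 - 5*o + 6) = (o - 2)*(o - 1)*(o - 3)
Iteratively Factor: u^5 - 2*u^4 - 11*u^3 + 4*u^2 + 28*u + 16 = (u + 1)*(u^4 - 3*u^3 - 8*u^2 + 12*u + 16) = (u + 1)^2*(u^3 - 4*u^2 - 4*u + 16) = (u - 4)*(u + 1)^2*(u^2 - 4) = (u - 4)*(u - 2)*(u + 1)^2*(u + 2)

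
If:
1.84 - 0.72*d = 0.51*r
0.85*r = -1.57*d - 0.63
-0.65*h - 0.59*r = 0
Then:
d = -9.99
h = -16.08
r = 17.71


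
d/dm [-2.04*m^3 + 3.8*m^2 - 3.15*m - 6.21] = -6.12*m^2 + 7.6*m - 3.15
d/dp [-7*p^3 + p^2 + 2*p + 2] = -21*p^2 + 2*p + 2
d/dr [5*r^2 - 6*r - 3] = 10*r - 6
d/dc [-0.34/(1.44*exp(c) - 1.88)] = 0.4896*exp(c)/(1.44*exp(c) - 1.88)^2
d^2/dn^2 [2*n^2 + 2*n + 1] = 4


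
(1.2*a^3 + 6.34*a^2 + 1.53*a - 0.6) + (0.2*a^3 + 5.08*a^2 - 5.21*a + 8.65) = 1.4*a^3 + 11.42*a^2 - 3.68*a + 8.05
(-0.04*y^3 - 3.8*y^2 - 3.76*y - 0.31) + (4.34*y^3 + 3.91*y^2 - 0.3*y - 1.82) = 4.3*y^3 + 0.11*y^2 - 4.06*y - 2.13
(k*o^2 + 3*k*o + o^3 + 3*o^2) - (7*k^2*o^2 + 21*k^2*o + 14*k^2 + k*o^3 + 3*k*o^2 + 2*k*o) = -7*k^2*o^2 - 21*k^2*o - 14*k^2 - k*o^3 - 2*k*o^2 + k*o + o^3 + 3*o^2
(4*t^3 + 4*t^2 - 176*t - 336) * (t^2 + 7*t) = 4*t^5 + 32*t^4 - 148*t^3 - 1568*t^2 - 2352*t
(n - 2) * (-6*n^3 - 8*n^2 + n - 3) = -6*n^4 + 4*n^3 + 17*n^2 - 5*n + 6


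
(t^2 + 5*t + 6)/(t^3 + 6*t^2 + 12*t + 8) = (t + 3)/(t^2 + 4*t + 4)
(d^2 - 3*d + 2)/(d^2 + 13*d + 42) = (d^2 - 3*d + 2)/(d^2 + 13*d + 42)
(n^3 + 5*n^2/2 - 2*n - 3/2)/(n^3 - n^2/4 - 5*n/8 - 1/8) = 4*(n + 3)/(4*n + 1)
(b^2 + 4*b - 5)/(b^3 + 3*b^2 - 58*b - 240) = (b - 1)/(b^2 - 2*b - 48)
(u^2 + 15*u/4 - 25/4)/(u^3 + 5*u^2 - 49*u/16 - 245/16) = 4*(4*u - 5)/(16*u^2 - 49)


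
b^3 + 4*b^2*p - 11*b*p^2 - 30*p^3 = (b - 3*p)*(b + 2*p)*(b + 5*p)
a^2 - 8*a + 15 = (a - 5)*(a - 3)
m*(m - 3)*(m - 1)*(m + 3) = m^4 - m^3 - 9*m^2 + 9*m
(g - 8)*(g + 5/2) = g^2 - 11*g/2 - 20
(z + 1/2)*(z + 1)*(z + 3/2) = z^3 + 3*z^2 + 11*z/4 + 3/4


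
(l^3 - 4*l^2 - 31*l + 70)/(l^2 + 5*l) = l - 9 + 14/l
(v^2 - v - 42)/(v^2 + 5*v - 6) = (v - 7)/(v - 1)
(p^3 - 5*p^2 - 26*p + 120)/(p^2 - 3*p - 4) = (p^2 - p - 30)/(p + 1)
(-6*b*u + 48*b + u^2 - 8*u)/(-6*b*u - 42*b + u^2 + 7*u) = (u - 8)/(u + 7)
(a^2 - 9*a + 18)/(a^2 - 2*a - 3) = (a - 6)/(a + 1)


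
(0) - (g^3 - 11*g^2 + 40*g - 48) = -g^3 + 11*g^2 - 40*g + 48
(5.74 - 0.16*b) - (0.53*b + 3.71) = 2.03 - 0.69*b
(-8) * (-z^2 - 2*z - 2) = 8*z^2 + 16*z + 16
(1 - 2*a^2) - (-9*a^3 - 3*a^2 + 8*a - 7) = 9*a^3 + a^2 - 8*a + 8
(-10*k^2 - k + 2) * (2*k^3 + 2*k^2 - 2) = -20*k^5 - 22*k^4 + 2*k^3 + 24*k^2 + 2*k - 4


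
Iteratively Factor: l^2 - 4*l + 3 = (l - 1)*(l - 3)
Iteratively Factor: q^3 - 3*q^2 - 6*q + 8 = (q - 1)*(q^2 - 2*q - 8) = (q - 4)*(q - 1)*(q + 2)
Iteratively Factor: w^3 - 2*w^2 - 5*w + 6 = (w + 2)*(w^2 - 4*w + 3) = (w - 1)*(w + 2)*(w - 3)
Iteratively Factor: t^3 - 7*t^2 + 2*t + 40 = (t + 2)*(t^2 - 9*t + 20) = (t - 5)*(t + 2)*(t - 4)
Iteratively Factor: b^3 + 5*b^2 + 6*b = (b)*(b^2 + 5*b + 6) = b*(b + 2)*(b + 3)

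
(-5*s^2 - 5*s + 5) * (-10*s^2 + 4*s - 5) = 50*s^4 + 30*s^3 - 45*s^2 + 45*s - 25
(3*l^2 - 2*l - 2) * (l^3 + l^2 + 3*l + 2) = 3*l^5 + l^4 + 5*l^3 - 2*l^2 - 10*l - 4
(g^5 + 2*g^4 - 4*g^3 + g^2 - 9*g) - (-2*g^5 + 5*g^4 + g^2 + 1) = 3*g^5 - 3*g^4 - 4*g^3 - 9*g - 1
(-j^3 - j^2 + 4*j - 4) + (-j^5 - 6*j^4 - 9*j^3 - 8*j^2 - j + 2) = -j^5 - 6*j^4 - 10*j^3 - 9*j^2 + 3*j - 2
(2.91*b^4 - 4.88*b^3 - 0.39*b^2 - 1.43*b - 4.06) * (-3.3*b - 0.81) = -9.603*b^5 + 13.7469*b^4 + 5.2398*b^3 + 5.0349*b^2 + 14.5563*b + 3.2886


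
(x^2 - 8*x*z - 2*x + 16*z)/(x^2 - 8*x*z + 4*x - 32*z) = (x - 2)/(x + 4)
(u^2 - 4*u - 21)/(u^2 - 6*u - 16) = (-u^2 + 4*u + 21)/(-u^2 + 6*u + 16)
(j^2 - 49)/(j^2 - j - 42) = (j + 7)/(j + 6)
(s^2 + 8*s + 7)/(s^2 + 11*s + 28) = (s + 1)/(s + 4)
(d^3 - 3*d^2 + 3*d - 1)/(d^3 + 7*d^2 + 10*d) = (d^3 - 3*d^2 + 3*d - 1)/(d*(d^2 + 7*d + 10))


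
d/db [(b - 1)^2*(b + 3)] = (b - 1)*(3*b + 5)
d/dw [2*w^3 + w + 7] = 6*w^2 + 1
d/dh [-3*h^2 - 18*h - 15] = -6*h - 18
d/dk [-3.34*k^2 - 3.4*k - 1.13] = -6.68*k - 3.4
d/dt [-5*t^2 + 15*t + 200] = 15 - 10*t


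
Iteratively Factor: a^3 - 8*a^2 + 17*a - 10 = (a - 2)*(a^2 - 6*a + 5) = (a - 5)*(a - 2)*(a - 1)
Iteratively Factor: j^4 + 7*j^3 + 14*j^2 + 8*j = (j + 2)*(j^3 + 5*j^2 + 4*j) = (j + 1)*(j + 2)*(j^2 + 4*j) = (j + 1)*(j + 2)*(j + 4)*(j)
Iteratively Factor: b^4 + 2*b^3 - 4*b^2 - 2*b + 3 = (b + 3)*(b^3 - b^2 - b + 1) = (b - 1)*(b + 3)*(b^2 - 1) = (b - 1)*(b + 1)*(b + 3)*(b - 1)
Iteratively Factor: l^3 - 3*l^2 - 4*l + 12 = (l + 2)*(l^2 - 5*l + 6) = (l - 2)*(l + 2)*(l - 3)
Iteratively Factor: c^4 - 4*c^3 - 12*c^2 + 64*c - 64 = (c - 4)*(c^3 - 12*c + 16) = (c - 4)*(c - 2)*(c^2 + 2*c - 8) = (c - 4)*(c - 2)^2*(c + 4)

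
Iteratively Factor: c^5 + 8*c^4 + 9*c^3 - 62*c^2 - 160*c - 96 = (c + 2)*(c^4 + 6*c^3 - 3*c^2 - 56*c - 48) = (c + 2)*(c + 4)*(c^3 + 2*c^2 - 11*c - 12) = (c - 3)*(c + 2)*(c + 4)*(c^2 + 5*c + 4) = (c - 3)*(c + 2)*(c + 4)^2*(c + 1)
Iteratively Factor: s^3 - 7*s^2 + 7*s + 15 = (s - 3)*(s^2 - 4*s - 5) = (s - 5)*(s - 3)*(s + 1)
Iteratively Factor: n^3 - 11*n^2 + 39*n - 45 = (n - 5)*(n^2 - 6*n + 9) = (n - 5)*(n - 3)*(n - 3)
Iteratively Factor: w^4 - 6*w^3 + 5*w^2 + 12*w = (w - 4)*(w^3 - 2*w^2 - 3*w) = w*(w - 4)*(w^2 - 2*w - 3) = w*(w - 4)*(w - 3)*(w + 1)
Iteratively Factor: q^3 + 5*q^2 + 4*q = (q)*(q^2 + 5*q + 4) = q*(q + 1)*(q + 4)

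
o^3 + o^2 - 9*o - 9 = (o - 3)*(o + 1)*(o + 3)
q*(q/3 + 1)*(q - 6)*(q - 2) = q^4/3 - 5*q^3/3 - 4*q^2 + 12*q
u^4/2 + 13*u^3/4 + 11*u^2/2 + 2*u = u*(u/2 + 1)*(u + 1/2)*(u + 4)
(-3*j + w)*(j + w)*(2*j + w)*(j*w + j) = -6*j^4*w - 6*j^4 - 7*j^3*w^2 - 7*j^3*w + j*w^4 + j*w^3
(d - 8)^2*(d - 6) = d^3 - 22*d^2 + 160*d - 384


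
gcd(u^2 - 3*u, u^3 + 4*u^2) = u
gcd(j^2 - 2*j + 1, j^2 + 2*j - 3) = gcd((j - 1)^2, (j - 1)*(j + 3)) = j - 1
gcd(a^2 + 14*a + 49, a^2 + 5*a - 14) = a + 7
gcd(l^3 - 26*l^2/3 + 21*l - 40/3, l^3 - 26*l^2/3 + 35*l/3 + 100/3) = l - 5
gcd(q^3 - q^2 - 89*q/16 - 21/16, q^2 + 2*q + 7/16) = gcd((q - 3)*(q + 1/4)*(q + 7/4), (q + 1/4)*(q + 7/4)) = q^2 + 2*q + 7/16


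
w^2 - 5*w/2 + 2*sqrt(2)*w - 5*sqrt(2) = (w - 5/2)*(w + 2*sqrt(2))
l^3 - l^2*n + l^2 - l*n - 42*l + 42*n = (l - 6)*(l + 7)*(l - n)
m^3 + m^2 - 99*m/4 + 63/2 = (m - 7/2)*(m - 3/2)*(m + 6)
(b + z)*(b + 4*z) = b^2 + 5*b*z + 4*z^2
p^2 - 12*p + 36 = (p - 6)^2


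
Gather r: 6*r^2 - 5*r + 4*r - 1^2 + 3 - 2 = 6*r^2 - r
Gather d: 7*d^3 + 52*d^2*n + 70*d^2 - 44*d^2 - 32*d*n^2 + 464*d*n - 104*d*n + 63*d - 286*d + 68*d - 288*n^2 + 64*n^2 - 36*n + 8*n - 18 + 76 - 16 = 7*d^3 + d^2*(52*n + 26) + d*(-32*n^2 + 360*n - 155) - 224*n^2 - 28*n + 42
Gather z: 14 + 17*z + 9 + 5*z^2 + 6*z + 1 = 5*z^2 + 23*z + 24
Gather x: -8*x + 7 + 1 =8 - 8*x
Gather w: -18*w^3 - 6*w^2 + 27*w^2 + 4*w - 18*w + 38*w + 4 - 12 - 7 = -18*w^3 + 21*w^2 + 24*w - 15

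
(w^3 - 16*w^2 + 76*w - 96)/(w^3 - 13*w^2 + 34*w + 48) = (w - 2)/(w + 1)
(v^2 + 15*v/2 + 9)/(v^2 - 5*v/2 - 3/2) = (2*v^2 + 15*v + 18)/(2*v^2 - 5*v - 3)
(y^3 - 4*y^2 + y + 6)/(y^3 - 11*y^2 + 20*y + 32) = (y^2 - 5*y + 6)/(y^2 - 12*y + 32)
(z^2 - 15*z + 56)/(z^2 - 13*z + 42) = (z - 8)/(z - 6)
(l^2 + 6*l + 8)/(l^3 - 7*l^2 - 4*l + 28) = (l + 4)/(l^2 - 9*l + 14)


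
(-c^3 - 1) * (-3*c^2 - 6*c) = 3*c^5 + 6*c^4 + 3*c^2 + 6*c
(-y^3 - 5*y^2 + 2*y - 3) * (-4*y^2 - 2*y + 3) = 4*y^5 + 22*y^4 - y^3 - 7*y^2 + 12*y - 9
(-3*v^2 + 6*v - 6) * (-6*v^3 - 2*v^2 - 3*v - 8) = 18*v^5 - 30*v^4 + 33*v^3 + 18*v^2 - 30*v + 48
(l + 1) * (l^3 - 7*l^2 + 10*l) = l^4 - 6*l^3 + 3*l^2 + 10*l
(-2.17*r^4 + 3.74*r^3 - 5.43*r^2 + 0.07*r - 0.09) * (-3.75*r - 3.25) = 8.1375*r^5 - 6.9725*r^4 + 8.2075*r^3 + 17.385*r^2 + 0.11*r + 0.2925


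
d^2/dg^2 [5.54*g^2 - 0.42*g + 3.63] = 11.0800000000000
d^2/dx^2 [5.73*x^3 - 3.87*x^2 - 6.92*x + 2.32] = 34.38*x - 7.74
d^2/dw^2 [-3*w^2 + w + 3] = -6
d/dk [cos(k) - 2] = -sin(k)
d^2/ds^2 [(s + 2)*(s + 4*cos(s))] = -4*(s + 2)*cos(s) - 8*sin(s) + 2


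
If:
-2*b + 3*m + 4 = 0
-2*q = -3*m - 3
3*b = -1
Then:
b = -1/3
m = -14/9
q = -5/6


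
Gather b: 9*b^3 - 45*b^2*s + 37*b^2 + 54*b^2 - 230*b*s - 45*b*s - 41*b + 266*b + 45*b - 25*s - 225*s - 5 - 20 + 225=9*b^3 + b^2*(91 - 45*s) + b*(270 - 275*s) - 250*s + 200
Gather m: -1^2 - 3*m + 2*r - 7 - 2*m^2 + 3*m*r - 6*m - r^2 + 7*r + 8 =-2*m^2 + m*(3*r - 9) - r^2 + 9*r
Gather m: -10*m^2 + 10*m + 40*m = -10*m^2 + 50*m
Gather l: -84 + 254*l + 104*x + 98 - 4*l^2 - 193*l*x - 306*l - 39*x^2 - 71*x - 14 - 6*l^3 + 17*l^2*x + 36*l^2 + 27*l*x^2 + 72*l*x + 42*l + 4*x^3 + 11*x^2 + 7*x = -6*l^3 + l^2*(17*x + 32) + l*(27*x^2 - 121*x - 10) + 4*x^3 - 28*x^2 + 40*x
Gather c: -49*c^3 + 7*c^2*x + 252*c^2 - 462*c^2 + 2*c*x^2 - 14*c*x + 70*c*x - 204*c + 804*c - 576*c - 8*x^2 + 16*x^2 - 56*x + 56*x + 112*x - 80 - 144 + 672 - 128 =-49*c^3 + c^2*(7*x - 210) + c*(2*x^2 + 56*x + 24) + 8*x^2 + 112*x + 320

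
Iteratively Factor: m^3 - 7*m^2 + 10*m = (m - 5)*(m^2 - 2*m) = m*(m - 5)*(m - 2)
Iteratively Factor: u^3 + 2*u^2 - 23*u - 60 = (u - 5)*(u^2 + 7*u + 12) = (u - 5)*(u + 4)*(u + 3)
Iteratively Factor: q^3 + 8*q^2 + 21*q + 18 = (q + 3)*(q^2 + 5*q + 6) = (q + 3)^2*(q + 2)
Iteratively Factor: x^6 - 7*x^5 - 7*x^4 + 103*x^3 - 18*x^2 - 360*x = (x)*(x^5 - 7*x^4 - 7*x^3 + 103*x^2 - 18*x - 360) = x*(x + 3)*(x^4 - 10*x^3 + 23*x^2 + 34*x - 120) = x*(x - 4)*(x + 3)*(x^3 - 6*x^2 - x + 30) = x*(x - 5)*(x - 4)*(x + 3)*(x^2 - x - 6) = x*(x - 5)*(x - 4)*(x + 2)*(x + 3)*(x - 3)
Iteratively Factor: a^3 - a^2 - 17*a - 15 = (a - 5)*(a^2 + 4*a + 3) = (a - 5)*(a + 3)*(a + 1)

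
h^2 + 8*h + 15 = (h + 3)*(h + 5)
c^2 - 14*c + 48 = (c - 8)*(c - 6)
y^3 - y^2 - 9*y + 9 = (y - 3)*(y - 1)*(y + 3)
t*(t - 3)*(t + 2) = t^3 - t^2 - 6*t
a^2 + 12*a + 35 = (a + 5)*(a + 7)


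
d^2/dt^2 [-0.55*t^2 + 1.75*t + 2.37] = -1.10000000000000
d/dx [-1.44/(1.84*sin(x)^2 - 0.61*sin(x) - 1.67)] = (5.2992*sin(x) - 0.8784)*cos(x)/(-1.84*sin(x)^2 + 0.61*sin(x) + 1.67)^2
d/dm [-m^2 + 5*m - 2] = 5 - 2*m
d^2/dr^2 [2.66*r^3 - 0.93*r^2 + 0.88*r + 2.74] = 15.96*r - 1.86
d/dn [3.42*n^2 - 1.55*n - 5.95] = 6.84*n - 1.55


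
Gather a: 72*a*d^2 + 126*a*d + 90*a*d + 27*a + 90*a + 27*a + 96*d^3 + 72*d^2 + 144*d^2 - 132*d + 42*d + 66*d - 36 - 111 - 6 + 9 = a*(72*d^2 + 216*d + 144) + 96*d^3 + 216*d^2 - 24*d - 144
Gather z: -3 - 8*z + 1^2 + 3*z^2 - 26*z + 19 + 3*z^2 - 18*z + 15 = 6*z^2 - 52*z + 32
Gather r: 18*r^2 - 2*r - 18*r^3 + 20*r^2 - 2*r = -18*r^3 + 38*r^2 - 4*r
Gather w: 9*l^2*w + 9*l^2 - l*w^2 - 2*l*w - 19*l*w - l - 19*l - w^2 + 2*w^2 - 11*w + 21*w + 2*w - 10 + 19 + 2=9*l^2 - 20*l + w^2*(1 - l) + w*(9*l^2 - 21*l + 12) + 11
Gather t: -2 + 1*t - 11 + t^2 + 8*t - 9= t^2 + 9*t - 22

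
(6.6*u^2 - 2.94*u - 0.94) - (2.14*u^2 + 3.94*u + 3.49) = 4.46*u^2 - 6.88*u - 4.43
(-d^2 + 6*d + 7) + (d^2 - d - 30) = 5*d - 23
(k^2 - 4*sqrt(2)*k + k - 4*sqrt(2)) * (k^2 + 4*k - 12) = k^4 - 4*sqrt(2)*k^3 + 5*k^3 - 20*sqrt(2)*k^2 - 8*k^2 - 12*k + 32*sqrt(2)*k + 48*sqrt(2)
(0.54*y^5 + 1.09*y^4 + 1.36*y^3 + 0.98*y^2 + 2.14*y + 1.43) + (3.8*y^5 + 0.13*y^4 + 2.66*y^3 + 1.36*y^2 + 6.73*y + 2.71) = 4.34*y^5 + 1.22*y^4 + 4.02*y^3 + 2.34*y^2 + 8.87*y + 4.14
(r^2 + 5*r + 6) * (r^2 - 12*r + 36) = r^4 - 7*r^3 - 18*r^2 + 108*r + 216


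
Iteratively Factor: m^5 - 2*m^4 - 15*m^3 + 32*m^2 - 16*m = (m - 4)*(m^4 + 2*m^3 - 7*m^2 + 4*m) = m*(m - 4)*(m^3 + 2*m^2 - 7*m + 4) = m*(m - 4)*(m - 1)*(m^2 + 3*m - 4) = m*(m - 4)*(m - 1)^2*(m + 4)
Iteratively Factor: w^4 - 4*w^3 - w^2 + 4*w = (w - 1)*(w^3 - 3*w^2 - 4*w) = (w - 4)*(w - 1)*(w^2 + w) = w*(w - 4)*(w - 1)*(w + 1)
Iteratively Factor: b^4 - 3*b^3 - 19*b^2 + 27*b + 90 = (b + 2)*(b^3 - 5*b^2 - 9*b + 45) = (b + 2)*(b + 3)*(b^2 - 8*b + 15) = (b - 3)*(b + 2)*(b + 3)*(b - 5)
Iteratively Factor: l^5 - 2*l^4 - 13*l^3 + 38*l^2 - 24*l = (l - 3)*(l^4 + l^3 - 10*l^2 + 8*l) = (l - 3)*(l + 4)*(l^3 - 3*l^2 + 2*l) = (l - 3)*(l - 2)*(l + 4)*(l^2 - l) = (l - 3)*(l - 2)*(l - 1)*(l + 4)*(l)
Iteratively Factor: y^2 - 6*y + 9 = (y - 3)*(y - 3)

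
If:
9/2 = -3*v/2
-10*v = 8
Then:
No Solution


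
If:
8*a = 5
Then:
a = 5/8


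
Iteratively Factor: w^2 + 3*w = (w)*(w + 3)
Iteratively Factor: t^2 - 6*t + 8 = (t - 2)*(t - 4)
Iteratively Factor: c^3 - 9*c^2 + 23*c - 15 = (c - 5)*(c^2 - 4*c + 3) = (c - 5)*(c - 1)*(c - 3)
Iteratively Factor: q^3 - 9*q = (q + 3)*(q^2 - 3*q) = (q - 3)*(q + 3)*(q)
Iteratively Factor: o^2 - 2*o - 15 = (o + 3)*(o - 5)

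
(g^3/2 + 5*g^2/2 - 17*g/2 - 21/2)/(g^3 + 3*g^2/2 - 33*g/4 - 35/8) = 4*(g^3 + 5*g^2 - 17*g - 21)/(8*g^3 + 12*g^2 - 66*g - 35)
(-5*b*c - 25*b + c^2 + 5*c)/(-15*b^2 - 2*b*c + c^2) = (c + 5)/(3*b + c)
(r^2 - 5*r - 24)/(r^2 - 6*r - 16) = (r + 3)/(r + 2)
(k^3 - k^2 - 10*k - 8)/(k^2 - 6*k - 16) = (k^2 - 3*k - 4)/(k - 8)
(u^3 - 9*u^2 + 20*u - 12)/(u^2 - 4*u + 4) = (u^2 - 7*u + 6)/(u - 2)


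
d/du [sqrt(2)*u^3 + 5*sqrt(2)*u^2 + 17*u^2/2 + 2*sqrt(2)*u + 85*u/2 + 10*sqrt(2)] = 3*sqrt(2)*u^2 + 10*sqrt(2)*u + 17*u + 2*sqrt(2) + 85/2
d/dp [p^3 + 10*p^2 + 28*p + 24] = 3*p^2 + 20*p + 28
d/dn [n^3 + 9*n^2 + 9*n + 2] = 3*n^2 + 18*n + 9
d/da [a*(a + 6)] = 2*a + 6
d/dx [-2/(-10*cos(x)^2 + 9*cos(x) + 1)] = 2*(20*cos(x) - 9)*sin(x)/(-10*cos(x)^2 + 9*cos(x) + 1)^2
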